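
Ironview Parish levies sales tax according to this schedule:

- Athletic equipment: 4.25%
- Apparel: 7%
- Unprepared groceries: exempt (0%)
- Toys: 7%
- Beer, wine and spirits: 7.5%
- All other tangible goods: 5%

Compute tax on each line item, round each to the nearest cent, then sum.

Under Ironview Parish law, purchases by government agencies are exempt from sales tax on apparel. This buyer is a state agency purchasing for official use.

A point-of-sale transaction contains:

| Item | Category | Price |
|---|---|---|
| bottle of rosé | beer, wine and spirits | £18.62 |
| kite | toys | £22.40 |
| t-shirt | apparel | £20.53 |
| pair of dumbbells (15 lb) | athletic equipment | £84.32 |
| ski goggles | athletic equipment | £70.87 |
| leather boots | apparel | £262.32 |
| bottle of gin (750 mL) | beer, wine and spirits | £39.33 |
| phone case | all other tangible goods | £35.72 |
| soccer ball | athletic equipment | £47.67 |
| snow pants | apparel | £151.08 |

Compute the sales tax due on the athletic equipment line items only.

Pair of dumbbells (15 lb) £84.32: athletic equipment → 4.25% → £3.58
Ski goggles £70.87: athletic equipment → 4.25% → £3.01
Soccer ball £47.67: athletic equipment → 4.25% → £2.03
Tax on athletic equipment = £3.58 + £3.01 + £2.03 = £8.62

£8.62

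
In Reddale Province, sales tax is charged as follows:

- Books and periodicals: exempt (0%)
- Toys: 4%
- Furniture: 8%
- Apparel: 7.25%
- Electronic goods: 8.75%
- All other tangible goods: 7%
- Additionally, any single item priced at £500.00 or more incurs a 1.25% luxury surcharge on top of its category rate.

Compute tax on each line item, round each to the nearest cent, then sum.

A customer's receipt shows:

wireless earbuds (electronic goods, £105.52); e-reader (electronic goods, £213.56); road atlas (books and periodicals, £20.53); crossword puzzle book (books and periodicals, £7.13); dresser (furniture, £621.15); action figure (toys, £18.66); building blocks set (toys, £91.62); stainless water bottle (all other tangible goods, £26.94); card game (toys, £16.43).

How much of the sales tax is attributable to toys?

Action figure £18.66: toys → 4% → £0.75
Building blocks set £91.62: toys → 4% → £3.66
Card game £16.43: toys → 4% → £0.66
Tax on toys = £0.75 + £3.66 + £0.66 = £5.07

£5.07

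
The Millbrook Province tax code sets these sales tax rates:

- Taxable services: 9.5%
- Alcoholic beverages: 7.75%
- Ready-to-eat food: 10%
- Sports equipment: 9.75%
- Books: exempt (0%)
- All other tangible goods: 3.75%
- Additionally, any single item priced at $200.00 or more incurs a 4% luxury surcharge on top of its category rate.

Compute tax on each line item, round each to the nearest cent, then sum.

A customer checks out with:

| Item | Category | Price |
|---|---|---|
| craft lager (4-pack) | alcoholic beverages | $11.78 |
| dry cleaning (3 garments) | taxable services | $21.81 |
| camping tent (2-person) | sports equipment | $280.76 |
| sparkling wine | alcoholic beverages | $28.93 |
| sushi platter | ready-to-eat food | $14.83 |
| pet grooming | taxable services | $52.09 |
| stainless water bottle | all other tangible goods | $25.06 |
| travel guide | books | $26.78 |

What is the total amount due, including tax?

$513.23

Craft lager (4-pack) $11.78: alcoholic beverages → 7.75% → $0.91
Dry cleaning (3 garments) $21.81: taxable services → 9.5% → $2.07
Camping tent (2-person) $280.76: sports equipment → 9.75% + 4% surcharge = 13.75% → $38.60
Sparkling wine $28.93: alcoholic beverages → 7.75% → $2.24
Sushi platter $14.83: ready-to-eat food → 10% → $1.48
Pet grooming $52.09: taxable services → 9.5% → $4.95
Stainless water bottle $25.06: all other tangible goods → 3.75% → $0.94
Travel guide $26.78: books → 0% → $0.00
Subtotal = $462.04; tax = $51.19; total due = $513.23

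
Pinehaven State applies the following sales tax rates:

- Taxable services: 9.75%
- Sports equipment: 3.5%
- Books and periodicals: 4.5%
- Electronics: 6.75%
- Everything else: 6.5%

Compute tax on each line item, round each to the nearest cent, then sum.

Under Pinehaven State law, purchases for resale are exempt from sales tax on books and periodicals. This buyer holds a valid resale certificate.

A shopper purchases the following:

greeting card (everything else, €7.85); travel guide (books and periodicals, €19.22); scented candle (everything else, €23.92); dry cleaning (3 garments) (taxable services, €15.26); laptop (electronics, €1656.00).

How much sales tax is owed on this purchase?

Greeting card €7.85: everything else → 6.5% → €0.51
Travel guide €19.22: books and periodicals, buyer-exempt → 0% → €0.00
Scented candle €23.92: everything else → 6.5% → €1.55
Dry cleaning (3 garments) €15.26: taxable services → 9.75% → €1.49
Laptop €1656.00: electronics → 6.75% → €111.78
Total tax = €0.51 + €1.55 + €1.49 + €111.78 = €115.33

€115.33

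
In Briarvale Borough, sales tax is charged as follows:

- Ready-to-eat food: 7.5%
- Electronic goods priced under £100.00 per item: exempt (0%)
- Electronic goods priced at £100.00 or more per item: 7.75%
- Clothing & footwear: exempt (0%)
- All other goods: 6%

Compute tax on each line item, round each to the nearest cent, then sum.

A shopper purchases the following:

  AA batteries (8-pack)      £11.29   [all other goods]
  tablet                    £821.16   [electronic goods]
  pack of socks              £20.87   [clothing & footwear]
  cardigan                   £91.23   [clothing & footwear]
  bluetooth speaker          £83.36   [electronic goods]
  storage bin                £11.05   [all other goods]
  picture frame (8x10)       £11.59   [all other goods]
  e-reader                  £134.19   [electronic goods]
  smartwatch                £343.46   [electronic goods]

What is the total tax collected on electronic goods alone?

£100.66

Tablet £821.16: electronic goods, £100.00 or more → 7.75% → £63.64
Bluetooth speaker £83.36: electronic goods, under £100.00 → 0% → £0.00
E-reader £134.19: electronic goods, £100.00 or more → 7.75% → £10.40
Smartwatch £343.46: electronic goods, £100.00 or more → 7.75% → £26.62
Tax on electronic goods = £63.64 + £0.00 + £10.40 + £26.62 = £100.66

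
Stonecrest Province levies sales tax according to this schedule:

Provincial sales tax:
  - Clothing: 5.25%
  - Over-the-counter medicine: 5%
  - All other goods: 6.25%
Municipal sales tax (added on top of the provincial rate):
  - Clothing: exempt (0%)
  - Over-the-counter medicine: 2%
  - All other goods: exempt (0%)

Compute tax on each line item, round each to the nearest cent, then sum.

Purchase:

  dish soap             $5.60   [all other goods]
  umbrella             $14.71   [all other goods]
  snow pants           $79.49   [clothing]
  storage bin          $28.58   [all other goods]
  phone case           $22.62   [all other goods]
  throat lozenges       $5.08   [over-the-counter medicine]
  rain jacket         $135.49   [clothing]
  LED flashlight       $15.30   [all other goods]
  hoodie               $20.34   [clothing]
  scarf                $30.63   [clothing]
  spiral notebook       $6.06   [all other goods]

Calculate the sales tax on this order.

Dish soap $5.60: all other goods → 6.25% + 0% municipal = 6.25% → $0.35
Umbrella $14.71: all other goods → 6.25% + 0% municipal = 6.25% → $0.92
Snow pants $79.49: clothing → 5.25% + 0% municipal = 5.25% → $4.17
Storage bin $28.58: all other goods → 6.25% + 0% municipal = 6.25% → $1.79
Phone case $22.62: all other goods → 6.25% + 0% municipal = 6.25% → $1.41
Throat lozenges $5.08: over-the-counter medicine → 5% + 2% municipal = 7% → $0.36
Rain jacket $135.49: clothing → 5.25% + 0% municipal = 5.25% → $7.11
LED flashlight $15.30: all other goods → 6.25% + 0% municipal = 6.25% → $0.96
Hoodie $20.34: clothing → 5.25% + 0% municipal = 5.25% → $1.07
Scarf $30.63: clothing → 5.25% + 0% municipal = 5.25% → $1.61
Spiral notebook $6.06: all other goods → 6.25% + 0% municipal = 6.25% → $0.38
Total tax = $0.35 + $0.92 + $4.17 + $1.79 + $1.41 + $0.36 + $7.11 + $0.96 + $1.07 + $1.61 + $0.38 = $20.13

$20.13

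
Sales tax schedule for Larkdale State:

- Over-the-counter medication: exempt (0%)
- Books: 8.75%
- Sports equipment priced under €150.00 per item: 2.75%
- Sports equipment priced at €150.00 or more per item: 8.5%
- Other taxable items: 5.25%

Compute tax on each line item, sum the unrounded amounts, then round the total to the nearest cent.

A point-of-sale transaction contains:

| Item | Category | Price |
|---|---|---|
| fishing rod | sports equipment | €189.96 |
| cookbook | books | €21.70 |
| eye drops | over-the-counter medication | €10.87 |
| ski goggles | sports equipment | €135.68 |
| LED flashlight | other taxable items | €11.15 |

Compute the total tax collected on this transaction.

€22.36

Fishing rod €189.96: sports equipment, €150.00 or more → 8.5% → €16.1466
Cookbook €21.70: books → 8.75% → €1.89875
Eye drops €10.87: over-the-counter medication → 0% → €0.00
Ski goggles €135.68: sports equipment, under €150.00 → 2.75% → €3.7312
LED flashlight €11.15: other taxable items → 5.25% → €0.585375
Unrounded tax sum = €22.361925 → €22.36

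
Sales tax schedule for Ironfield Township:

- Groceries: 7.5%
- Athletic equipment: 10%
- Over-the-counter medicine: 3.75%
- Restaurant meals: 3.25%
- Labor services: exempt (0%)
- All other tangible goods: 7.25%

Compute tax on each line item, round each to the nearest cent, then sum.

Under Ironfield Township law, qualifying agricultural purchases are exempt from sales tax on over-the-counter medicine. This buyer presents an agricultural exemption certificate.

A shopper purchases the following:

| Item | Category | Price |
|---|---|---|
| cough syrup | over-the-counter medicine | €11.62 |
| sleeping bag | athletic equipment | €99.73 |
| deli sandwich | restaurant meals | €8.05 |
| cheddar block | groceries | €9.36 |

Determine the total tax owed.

€10.93

Cough syrup €11.62: over-the-counter medicine, buyer-exempt → 0% → €0.00
Sleeping bag €99.73: athletic equipment → 10% → €9.97
Deli sandwich €8.05: restaurant meals → 3.25% → €0.26
Cheddar block €9.36: groceries → 7.5% → €0.70
Total tax = €9.97 + €0.26 + €0.70 = €10.93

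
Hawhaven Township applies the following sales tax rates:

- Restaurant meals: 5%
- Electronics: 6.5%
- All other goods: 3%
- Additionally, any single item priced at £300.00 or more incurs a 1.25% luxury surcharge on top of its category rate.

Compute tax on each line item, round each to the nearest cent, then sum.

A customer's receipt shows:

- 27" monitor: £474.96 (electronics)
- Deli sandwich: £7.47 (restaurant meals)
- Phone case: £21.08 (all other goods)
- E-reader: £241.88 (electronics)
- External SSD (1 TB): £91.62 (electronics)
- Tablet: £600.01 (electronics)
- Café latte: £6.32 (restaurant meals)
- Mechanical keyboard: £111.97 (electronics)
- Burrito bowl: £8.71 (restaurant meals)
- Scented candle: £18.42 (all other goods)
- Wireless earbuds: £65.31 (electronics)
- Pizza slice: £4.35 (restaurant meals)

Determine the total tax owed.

27" monitor £474.96: electronics → 6.5% + 1.25% surcharge = 7.75% → £36.81
Deli sandwich £7.47: restaurant meals → 5% → £0.37
Phone case £21.08: all other goods → 3% → £0.63
E-reader £241.88: electronics → 6.5% → £15.72
External SSD (1 TB) £91.62: electronics → 6.5% → £5.96
Tablet £600.01: electronics → 6.5% + 1.25% surcharge = 7.75% → £46.50
Café latte £6.32: restaurant meals → 5% → £0.32
Mechanical keyboard £111.97: electronics → 6.5% → £7.28
Burrito bowl £8.71: restaurant meals → 5% → £0.44
Scented candle £18.42: all other goods → 3% → £0.55
Wireless earbuds £65.31: electronics → 6.5% → £4.25
Pizza slice £4.35: restaurant meals → 5% → £0.22
Total tax = £36.81 + £0.37 + £0.63 + £15.72 + £5.96 + £46.50 + £0.32 + £7.28 + £0.44 + £0.55 + £4.25 + £0.22 = £119.05

£119.05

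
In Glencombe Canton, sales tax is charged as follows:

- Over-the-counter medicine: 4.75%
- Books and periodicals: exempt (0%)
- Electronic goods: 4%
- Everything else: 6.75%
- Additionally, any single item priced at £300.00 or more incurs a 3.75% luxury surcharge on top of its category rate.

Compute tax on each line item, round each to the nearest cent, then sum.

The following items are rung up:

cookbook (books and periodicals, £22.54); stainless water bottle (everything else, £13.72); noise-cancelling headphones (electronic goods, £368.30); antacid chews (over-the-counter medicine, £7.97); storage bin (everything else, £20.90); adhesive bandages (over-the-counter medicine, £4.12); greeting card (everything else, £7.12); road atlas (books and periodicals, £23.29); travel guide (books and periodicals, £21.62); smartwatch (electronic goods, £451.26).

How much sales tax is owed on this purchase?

Cookbook £22.54: books and periodicals → 0% → £0.00
Stainless water bottle £13.72: everything else → 6.75% → £0.93
Noise-cancelling headphones £368.30: electronic goods → 4% + 3.75% surcharge = 7.75% → £28.54
Antacid chews £7.97: over-the-counter medicine → 4.75% → £0.38
Storage bin £20.90: everything else → 6.75% → £1.41
Adhesive bandages £4.12: over-the-counter medicine → 4.75% → £0.20
Greeting card £7.12: everything else → 6.75% → £0.48
Road atlas £23.29: books and periodicals → 0% → £0.00
Travel guide £21.62: books and periodicals → 0% → £0.00
Smartwatch £451.26: electronic goods → 4% + 3.75% surcharge = 7.75% → £34.97
Total tax = £0.93 + £28.54 + £0.38 + £1.41 + £0.20 + £0.48 + £34.97 = £66.91

£66.91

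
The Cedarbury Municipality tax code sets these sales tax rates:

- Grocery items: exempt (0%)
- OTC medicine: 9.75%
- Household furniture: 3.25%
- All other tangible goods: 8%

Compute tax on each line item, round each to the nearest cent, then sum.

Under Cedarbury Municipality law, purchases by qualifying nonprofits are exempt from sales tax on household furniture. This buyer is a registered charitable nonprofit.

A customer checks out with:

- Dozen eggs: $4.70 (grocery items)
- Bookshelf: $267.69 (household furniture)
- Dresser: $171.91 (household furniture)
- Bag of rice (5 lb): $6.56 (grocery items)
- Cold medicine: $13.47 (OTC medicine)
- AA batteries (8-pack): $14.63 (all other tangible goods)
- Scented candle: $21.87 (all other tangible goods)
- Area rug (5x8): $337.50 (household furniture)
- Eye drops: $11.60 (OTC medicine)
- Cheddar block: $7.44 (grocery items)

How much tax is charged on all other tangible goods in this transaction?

AA batteries (8-pack) $14.63: all other tangible goods → 8% → $1.17
Scented candle $21.87: all other tangible goods → 8% → $1.75
Tax on all other tangible goods = $1.17 + $1.75 = $2.92

$2.92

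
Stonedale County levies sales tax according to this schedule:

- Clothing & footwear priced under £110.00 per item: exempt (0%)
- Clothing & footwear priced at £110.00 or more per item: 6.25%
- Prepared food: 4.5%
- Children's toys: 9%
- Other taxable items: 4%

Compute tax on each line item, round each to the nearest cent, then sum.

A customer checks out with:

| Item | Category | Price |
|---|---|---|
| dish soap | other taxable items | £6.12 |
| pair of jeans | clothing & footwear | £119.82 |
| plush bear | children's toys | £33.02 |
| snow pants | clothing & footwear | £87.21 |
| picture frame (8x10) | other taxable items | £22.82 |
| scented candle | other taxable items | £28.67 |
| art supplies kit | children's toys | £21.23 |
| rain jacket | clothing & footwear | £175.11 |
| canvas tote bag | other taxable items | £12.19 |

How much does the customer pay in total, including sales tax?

£532.29

Dish soap £6.12: other taxable items → 4% → £0.24
Pair of jeans £119.82: clothing & footwear, £110.00 or more → 6.25% → £7.49
Plush bear £33.02: children's toys → 9% → £2.97
Snow pants £87.21: clothing & footwear, under £110.00 → 0% → £0.00
Picture frame (8x10) £22.82: other taxable items → 4% → £0.91
Scented candle £28.67: other taxable items → 4% → £1.15
Art supplies kit £21.23: children's toys → 9% → £1.91
Rain jacket £175.11: clothing & footwear, £110.00 or more → 6.25% → £10.94
Canvas tote bag £12.19: other taxable items → 4% → £0.49
Subtotal = £506.19; tax = £26.10; total due = £532.29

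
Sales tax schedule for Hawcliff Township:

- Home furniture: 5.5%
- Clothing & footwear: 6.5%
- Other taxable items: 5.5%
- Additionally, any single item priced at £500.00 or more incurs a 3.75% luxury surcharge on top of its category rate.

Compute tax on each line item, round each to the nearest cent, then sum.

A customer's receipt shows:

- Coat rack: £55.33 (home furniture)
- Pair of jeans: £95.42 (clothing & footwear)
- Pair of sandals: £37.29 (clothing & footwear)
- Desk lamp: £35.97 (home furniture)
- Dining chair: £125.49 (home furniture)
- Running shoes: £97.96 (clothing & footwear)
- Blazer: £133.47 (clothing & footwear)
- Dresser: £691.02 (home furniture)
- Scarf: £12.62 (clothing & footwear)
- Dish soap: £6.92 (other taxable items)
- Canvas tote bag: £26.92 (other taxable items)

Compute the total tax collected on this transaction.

£102.19

Coat rack £55.33: home furniture → 5.5% → £3.04
Pair of jeans £95.42: clothing & footwear → 6.5% → £6.20
Pair of sandals £37.29: clothing & footwear → 6.5% → £2.42
Desk lamp £35.97: home furniture → 5.5% → £1.98
Dining chair £125.49: home furniture → 5.5% → £6.90
Running shoes £97.96: clothing & footwear → 6.5% → £6.37
Blazer £133.47: clothing & footwear → 6.5% → £8.68
Dresser £691.02: home furniture → 5.5% + 3.75% surcharge = 9.25% → £63.92
Scarf £12.62: clothing & footwear → 6.5% → £0.82
Dish soap £6.92: other taxable items → 5.5% → £0.38
Canvas tote bag £26.92: other taxable items → 5.5% → £1.48
Total tax = £3.04 + £6.20 + £2.42 + £1.98 + £6.90 + £6.37 + £8.68 + £63.92 + £0.82 + £0.38 + £1.48 = £102.19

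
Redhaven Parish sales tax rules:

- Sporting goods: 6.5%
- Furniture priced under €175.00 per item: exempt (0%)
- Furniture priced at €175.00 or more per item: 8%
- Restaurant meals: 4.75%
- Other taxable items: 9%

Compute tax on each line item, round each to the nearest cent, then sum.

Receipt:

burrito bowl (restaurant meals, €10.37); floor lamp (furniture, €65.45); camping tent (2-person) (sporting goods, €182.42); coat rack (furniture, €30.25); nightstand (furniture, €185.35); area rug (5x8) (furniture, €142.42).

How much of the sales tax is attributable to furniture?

Floor lamp €65.45: furniture, under €175.00 → 0% → €0.00
Coat rack €30.25: furniture, under €175.00 → 0% → €0.00
Nightstand €185.35: furniture, €175.00 or more → 8% → €14.83
Area rug (5x8) €142.42: furniture, under €175.00 → 0% → €0.00
Tax on furniture = €0.00 + €0.00 + €14.83 + €0.00 = €14.83

€14.83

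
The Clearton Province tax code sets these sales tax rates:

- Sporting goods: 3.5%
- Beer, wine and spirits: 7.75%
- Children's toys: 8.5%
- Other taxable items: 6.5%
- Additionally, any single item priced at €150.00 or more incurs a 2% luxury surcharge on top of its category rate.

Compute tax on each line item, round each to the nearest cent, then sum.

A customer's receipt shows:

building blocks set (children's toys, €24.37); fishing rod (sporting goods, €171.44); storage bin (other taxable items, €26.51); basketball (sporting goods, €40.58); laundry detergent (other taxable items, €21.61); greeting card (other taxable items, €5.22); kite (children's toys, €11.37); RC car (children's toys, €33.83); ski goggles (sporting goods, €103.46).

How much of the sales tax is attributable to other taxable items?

Storage bin €26.51: other taxable items → 6.5% → €1.72
Laundry detergent €21.61: other taxable items → 6.5% → €1.40
Greeting card €5.22: other taxable items → 6.5% → €0.34
Tax on other taxable items = €1.72 + €1.40 + €0.34 = €3.46

€3.46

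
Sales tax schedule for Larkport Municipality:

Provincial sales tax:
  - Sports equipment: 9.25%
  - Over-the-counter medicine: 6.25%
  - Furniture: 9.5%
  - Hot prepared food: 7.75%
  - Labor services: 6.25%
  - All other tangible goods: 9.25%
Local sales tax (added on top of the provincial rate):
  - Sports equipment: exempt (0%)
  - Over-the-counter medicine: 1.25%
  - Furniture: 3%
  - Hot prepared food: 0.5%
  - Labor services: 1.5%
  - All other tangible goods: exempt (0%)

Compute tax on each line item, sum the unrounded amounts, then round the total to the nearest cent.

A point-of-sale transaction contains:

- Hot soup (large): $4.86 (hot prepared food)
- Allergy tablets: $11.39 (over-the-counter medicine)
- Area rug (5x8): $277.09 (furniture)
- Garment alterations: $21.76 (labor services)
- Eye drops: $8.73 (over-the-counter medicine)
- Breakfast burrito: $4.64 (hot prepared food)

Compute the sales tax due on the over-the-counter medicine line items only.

Allergy tablets $11.39: over-the-counter medicine → 6.25% + 1.25% local = 7.5% → $0.85425
Eye drops $8.73: over-the-counter medicine → 6.25% + 1.25% local = 7.5% → $0.65475
Tax on over-the-counter medicine: unrounded sum = $1.509 → $1.51

$1.51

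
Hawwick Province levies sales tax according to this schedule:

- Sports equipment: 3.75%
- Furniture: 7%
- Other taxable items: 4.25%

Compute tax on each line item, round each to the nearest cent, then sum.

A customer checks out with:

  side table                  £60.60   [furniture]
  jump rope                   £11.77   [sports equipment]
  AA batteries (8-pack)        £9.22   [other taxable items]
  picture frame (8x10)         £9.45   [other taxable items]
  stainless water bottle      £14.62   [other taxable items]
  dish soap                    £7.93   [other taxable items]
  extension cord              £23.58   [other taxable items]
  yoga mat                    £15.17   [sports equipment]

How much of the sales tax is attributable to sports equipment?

£1.01

Jump rope £11.77: sports equipment → 3.75% → £0.44
Yoga mat £15.17: sports equipment → 3.75% → £0.57
Tax on sports equipment = £0.44 + £0.57 = £1.01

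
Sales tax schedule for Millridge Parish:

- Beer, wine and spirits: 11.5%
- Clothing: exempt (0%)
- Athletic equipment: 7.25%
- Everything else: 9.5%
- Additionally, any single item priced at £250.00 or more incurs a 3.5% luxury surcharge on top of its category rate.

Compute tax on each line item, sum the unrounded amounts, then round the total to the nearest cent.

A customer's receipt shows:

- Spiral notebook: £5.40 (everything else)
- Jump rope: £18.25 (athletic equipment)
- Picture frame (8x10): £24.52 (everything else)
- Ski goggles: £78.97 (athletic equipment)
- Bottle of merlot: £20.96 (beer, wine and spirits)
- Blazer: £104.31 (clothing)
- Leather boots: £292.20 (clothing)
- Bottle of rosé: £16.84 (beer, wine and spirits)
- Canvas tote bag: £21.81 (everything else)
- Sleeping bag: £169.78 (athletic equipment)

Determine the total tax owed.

£38.85

Spiral notebook £5.40: everything else → 9.5% → £0.513
Jump rope £18.25: athletic equipment → 7.25% → £1.323125
Picture frame (8x10) £24.52: everything else → 9.5% → £2.3294
Ski goggles £78.97: athletic equipment → 7.25% → £5.725325
Bottle of merlot £20.96: beer, wine and spirits → 11.5% → £2.4104
Blazer £104.31: clothing → 0% → £0.00
Leather boots £292.20: clothing → 0% + 3.5% surcharge = 3.5% → £10.227
Bottle of rosé £16.84: beer, wine and spirits → 11.5% → £1.9366
Canvas tote bag £21.81: everything else → 9.5% → £2.07195
Sleeping bag £169.78: athletic equipment → 7.25% → £12.30905
Unrounded tax sum = £38.84585 → £38.85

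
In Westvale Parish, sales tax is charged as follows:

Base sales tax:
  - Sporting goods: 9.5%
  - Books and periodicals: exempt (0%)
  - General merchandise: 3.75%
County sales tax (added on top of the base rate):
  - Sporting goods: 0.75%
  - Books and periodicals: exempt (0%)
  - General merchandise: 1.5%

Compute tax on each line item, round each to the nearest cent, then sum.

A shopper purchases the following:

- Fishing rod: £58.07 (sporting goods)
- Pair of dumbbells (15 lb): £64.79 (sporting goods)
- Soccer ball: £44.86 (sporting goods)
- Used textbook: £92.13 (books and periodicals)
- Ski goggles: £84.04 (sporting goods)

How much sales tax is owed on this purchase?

£25.80

Fishing rod £58.07: sporting goods → 9.5% + 0.75% county = 10.25% → £5.95
Pair of dumbbells (15 lb) £64.79: sporting goods → 9.5% + 0.75% county = 10.25% → £6.64
Soccer ball £44.86: sporting goods → 9.5% + 0.75% county = 10.25% → £4.60
Used textbook £92.13: books and periodicals → 0% + 0% county = 0% → £0.00
Ski goggles £84.04: sporting goods → 9.5% + 0.75% county = 10.25% → £8.61
Total tax = £5.95 + £6.64 + £4.60 + £8.61 = £25.80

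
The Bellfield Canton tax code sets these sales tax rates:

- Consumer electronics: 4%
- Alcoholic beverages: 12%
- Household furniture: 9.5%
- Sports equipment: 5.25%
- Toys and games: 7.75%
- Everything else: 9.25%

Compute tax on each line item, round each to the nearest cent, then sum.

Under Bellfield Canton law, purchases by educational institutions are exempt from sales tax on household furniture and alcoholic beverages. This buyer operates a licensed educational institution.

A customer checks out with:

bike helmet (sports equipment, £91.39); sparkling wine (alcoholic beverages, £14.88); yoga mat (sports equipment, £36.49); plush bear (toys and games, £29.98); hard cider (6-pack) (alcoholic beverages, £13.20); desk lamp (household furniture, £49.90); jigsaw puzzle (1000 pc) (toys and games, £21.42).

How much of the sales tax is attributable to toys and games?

£3.98

Plush bear £29.98: toys and games → 7.75% → £2.32
Jigsaw puzzle (1000 pc) £21.42: toys and games → 7.75% → £1.66
Tax on toys and games = £2.32 + £1.66 = £3.98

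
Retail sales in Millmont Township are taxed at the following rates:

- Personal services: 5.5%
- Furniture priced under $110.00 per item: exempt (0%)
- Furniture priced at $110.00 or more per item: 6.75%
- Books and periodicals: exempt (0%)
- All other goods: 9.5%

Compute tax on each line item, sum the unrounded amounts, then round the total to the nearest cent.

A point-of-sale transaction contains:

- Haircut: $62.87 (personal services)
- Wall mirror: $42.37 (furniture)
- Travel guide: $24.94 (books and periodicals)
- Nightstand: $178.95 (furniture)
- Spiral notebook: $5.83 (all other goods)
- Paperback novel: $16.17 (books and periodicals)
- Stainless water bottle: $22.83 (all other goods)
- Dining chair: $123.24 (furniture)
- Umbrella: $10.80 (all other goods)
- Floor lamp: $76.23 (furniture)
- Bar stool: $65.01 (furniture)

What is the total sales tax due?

Haircut $62.87: personal services → 5.5% → $3.45785
Wall mirror $42.37: furniture, under $110.00 → 0% → $0.00
Travel guide $24.94: books and periodicals → 0% → $0.00
Nightstand $178.95: furniture, $110.00 or more → 6.75% → $12.079125
Spiral notebook $5.83: all other goods → 9.5% → $0.55385
Paperback novel $16.17: books and periodicals → 0% → $0.00
Stainless water bottle $22.83: all other goods → 9.5% → $2.16885
Dining chair $123.24: furniture, $110.00 or more → 6.75% → $8.3187
Umbrella $10.80: all other goods → 9.5% → $1.026
Floor lamp $76.23: furniture, under $110.00 → 0% → $0.00
Bar stool $65.01: furniture, under $110.00 → 0% → $0.00
Unrounded tax sum = $27.604375 → $27.60

$27.60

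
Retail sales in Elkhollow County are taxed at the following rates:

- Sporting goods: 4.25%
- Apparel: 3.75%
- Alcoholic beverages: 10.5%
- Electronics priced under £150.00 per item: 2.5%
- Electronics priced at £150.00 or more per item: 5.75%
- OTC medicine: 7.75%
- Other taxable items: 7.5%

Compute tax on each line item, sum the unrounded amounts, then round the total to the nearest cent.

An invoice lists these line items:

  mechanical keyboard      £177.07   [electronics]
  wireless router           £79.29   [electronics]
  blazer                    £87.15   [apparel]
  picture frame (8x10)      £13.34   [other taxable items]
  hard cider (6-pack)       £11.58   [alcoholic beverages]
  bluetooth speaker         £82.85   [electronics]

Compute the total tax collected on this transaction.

£19.72

Mechanical keyboard £177.07: electronics, £150.00 or more → 5.75% → £10.181525
Wireless router £79.29: electronics, under £150.00 → 2.5% → £1.98225
Blazer £87.15: apparel → 3.75% → £3.268125
Picture frame (8x10) £13.34: other taxable items → 7.5% → £1.0005
Hard cider (6-pack) £11.58: alcoholic beverages → 10.5% → £1.2159
Bluetooth speaker £82.85: electronics, under £150.00 → 2.5% → £2.07125
Unrounded tax sum = £19.71955 → £19.72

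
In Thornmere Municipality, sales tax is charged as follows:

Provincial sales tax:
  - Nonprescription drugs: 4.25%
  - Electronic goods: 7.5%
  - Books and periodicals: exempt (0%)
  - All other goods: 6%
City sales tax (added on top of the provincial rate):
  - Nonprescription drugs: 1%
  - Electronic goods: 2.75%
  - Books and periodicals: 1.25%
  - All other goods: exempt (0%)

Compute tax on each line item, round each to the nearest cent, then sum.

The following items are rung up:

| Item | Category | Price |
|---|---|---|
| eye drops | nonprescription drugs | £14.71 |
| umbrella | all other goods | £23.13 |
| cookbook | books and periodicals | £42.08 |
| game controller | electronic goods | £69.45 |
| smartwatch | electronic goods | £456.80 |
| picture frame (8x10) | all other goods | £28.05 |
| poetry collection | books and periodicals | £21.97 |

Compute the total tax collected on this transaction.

£58.58

Eye drops £14.71: nonprescription drugs → 4.25% + 1% city = 5.25% → £0.77
Umbrella £23.13: all other goods → 6% + 0% city = 6% → £1.39
Cookbook £42.08: books and periodicals → 0% + 1.25% city = 1.25% → £0.53
Game controller £69.45: electronic goods → 7.5% + 2.75% city = 10.25% → £7.12
Smartwatch £456.80: electronic goods → 7.5% + 2.75% city = 10.25% → £46.82
Picture frame (8x10) £28.05: all other goods → 6% + 0% city = 6% → £1.68
Poetry collection £21.97: books and periodicals → 0% + 1.25% city = 1.25% → £0.27
Total tax = £0.77 + £1.39 + £0.53 + £7.12 + £46.82 + £1.68 + £0.27 = £58.58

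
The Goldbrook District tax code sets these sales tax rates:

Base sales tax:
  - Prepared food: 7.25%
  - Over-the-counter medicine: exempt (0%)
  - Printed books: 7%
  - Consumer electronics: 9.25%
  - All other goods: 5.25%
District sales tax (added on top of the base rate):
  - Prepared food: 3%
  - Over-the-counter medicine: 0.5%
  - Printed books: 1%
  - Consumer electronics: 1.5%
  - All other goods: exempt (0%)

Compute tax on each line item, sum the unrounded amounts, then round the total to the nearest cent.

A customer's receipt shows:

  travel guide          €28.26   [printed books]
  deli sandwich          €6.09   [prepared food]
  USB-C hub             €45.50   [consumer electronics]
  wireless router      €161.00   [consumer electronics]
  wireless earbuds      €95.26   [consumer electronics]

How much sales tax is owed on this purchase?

Travel guide €28.26: printed books → 7% + 1% district = 8% → €2.2608
Deli sandwich €6.09: prepared food → 7.25% + 3% district = 10.25% → €0.624225
USB-C hub €45.50: consumer electronics → 9.25% + 1.5% district = 10.75% → €4.89125
Wireless router €161.00: consumer electronics → 9.25% + 1.5% district = 10.75% → €17.3075
Wireless earbuds €95.26: consumer electronics → 9.25% + 1.5% district = 10.75% → €10.24045
Unrounded tax sum = €35.324225 → €35.32

€35.32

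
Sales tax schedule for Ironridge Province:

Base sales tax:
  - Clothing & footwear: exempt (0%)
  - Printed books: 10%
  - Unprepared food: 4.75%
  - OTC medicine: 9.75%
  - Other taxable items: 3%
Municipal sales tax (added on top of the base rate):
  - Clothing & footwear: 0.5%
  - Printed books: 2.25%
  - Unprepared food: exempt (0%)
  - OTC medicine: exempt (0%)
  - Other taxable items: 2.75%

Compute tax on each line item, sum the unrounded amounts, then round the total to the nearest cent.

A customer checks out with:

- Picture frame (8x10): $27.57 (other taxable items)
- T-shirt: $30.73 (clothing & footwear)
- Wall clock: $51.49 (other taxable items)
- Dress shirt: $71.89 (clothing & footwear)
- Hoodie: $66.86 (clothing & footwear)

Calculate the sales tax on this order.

Picture frame (8x10) $27.57: other taxable items → 3% + 2.75% municipal = 5.75% → $1.585275
T-shirt $30.73: clothing & footwear → 0% + 0.5% municipal = 0.5% → $0.15365
Wall clock $51.49: other taxable items → 3% + 2.75% municipal = 5.75% → $2.960675
Dress shirt $71.89: clothing & footwear → 0% + 0.5% municipal = 0.5% → $0.35945
Hoodie $66.86: clothing & footwear → 0% + 0.5% municipal = 0.5% → $0.3343
Unrounded tax sum = $5.39335 → $5.39

$5.39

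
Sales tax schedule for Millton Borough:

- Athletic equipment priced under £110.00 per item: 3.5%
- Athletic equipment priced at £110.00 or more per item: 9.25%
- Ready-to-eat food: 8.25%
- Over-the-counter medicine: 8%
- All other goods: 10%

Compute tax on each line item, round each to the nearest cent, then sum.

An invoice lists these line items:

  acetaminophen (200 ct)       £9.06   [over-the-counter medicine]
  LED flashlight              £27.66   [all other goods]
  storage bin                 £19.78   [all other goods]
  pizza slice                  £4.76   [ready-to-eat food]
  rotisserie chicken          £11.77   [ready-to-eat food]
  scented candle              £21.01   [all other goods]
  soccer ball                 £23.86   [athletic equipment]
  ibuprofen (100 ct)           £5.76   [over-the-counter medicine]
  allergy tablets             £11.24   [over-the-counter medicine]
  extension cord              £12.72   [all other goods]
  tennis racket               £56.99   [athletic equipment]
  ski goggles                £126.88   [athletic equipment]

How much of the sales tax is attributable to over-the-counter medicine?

£2.08

Acetaminophen (200 ct) £9.06: over-the-counter medicine → 8% → £0.72
Ibuprofen (100 ct) £5.76: over-the-counter medicine → 8% → £0.46
Allergy tablets £11.24: over-the-counter medicine → 8% → £0.90
Tax on over-the-counter medicine = £0.72 + £0.46 + £0.90 = £2.08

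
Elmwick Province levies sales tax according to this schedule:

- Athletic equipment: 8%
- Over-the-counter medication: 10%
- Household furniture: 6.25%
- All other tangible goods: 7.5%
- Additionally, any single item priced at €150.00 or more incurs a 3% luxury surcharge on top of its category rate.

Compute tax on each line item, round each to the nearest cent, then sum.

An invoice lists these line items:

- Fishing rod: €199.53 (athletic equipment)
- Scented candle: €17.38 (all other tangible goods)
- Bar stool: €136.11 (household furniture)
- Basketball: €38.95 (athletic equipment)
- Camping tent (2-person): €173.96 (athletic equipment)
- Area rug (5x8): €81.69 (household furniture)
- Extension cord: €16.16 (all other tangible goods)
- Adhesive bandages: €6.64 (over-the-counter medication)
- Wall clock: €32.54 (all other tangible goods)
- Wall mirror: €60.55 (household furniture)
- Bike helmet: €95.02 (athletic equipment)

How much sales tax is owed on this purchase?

Fishing rod €199.53: athletic equipment → 8% + 3% surcharge = 11% → €21.95
Scented candle €17.38: all other tangible goods → 7.5% → €1.30
Bar stool €136.11: household furniture → 6.25% → €8.51
Basketball €38.95: athletic equipment → 8% → €3.12
Camping tent (2-person) €173.96: athletic equipment → 8% + 3% surcharge = 11% → €19.14
Area rug (5x8) €81.69: household furniture → 6.25% → €5.11
Extension cord €16.16: all other tangible goods → 7.5% → €1.21
Adhesive bandages €6.64: over-the-counter medication → 10% → €0.66
Wall clock €32.54: all other tangible goods → 7.5% → €2.44
Wall mirror €60.55: household furniture → 6.25% → €3.78
Bike helmet €95.02: athletic equipment → 8% → €7.60
Total tax = €21.95 + €1.30 + €8.51 + €3.12 + €19.14 + €5.11 + €1.21 + €0.66 + €2.44 + €3.78 + €7.60 = €74.82

€74.82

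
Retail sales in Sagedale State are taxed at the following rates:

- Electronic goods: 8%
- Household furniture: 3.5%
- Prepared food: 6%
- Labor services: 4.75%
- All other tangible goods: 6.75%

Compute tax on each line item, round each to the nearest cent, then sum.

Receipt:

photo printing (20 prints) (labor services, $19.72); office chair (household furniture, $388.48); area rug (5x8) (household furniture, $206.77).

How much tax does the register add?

Photo printing (20 prints) $19.72: labor services → 4.75% → $0.94
Office chair $388.48: household furniture → 3.5% → $13.60
Area rug (5x8) $206.77: household furniture → 3.5% → $7.24
Total tax = $0.94 + $13.60 + $7.24 = $21.78

$21.78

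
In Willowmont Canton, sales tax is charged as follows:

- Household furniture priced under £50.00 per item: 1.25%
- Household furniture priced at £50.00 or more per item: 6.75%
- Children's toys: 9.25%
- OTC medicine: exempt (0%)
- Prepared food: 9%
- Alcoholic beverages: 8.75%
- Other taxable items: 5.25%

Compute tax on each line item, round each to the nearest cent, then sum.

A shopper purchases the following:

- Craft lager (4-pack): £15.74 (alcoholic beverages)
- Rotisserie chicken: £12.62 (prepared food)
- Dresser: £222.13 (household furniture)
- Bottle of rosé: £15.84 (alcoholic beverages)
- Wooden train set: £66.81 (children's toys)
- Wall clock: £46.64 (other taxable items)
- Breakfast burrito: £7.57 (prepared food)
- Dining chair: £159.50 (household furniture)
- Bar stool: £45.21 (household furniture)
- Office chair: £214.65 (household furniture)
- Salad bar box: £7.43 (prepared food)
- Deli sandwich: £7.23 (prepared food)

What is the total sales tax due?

Craft lager (4-pack) £15.74: alcoholic beverages → 8.75% → £1.38
Rotisserie chicken £12.62: prepared food → 9% → £1.14
Dresser £222.13: household furniture, £50.00 or more → 6.75% → £14.99
Bottle of rosé £15.84: alcoholic beverages → 8.75% → £1.39
Wooden train set £66.81: children's toys → 9.25% → £6.18
Wall clock £46.64: other taxable items → 5.25% → £2.45
Breakfast burrito £7.57: prepared food → 9% → £0.68
Dining chair £159.50: household furniture, £50.00 or more → 6.75% → £10.77
Bar stool £45.21: household furniture, under £50.00 → 1.25% → £0.57
Office chair £214.65: household furniture, £50.00 or more → 6.75% → £14.49
Salad bar box £7.43: prepared food → 9% → £0.67
Deli sandwich £7.23: prepared food → 9% → £0.65
Total tax = £1.38 + £1.14 + £14.99 + £1.39 + £6.18 + £2.45 + £0.68 + £10.77 + £0.57 + £14.49 + £0.67 + £0.65 = £55.36

£55.36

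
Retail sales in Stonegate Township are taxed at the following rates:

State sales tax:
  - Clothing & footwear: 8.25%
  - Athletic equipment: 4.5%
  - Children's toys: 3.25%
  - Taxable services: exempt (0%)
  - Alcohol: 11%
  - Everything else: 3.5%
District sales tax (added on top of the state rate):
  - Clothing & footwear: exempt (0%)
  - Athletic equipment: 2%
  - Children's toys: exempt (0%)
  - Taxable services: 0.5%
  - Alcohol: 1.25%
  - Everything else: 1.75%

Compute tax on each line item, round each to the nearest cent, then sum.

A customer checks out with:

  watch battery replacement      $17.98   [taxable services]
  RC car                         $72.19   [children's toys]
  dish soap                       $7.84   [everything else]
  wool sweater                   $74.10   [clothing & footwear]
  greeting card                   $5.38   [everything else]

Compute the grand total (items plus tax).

Watch battery replacement $17.98: taxable services → 0% + 0.5% district = 0.5% → $0.09
RC car $72.19: children's toys → 3.25% + 0% district = 3.25% → $2.35
Dish soap $7.84: everything else → 3.5% + 1.75% district = 5.25% → $0.41
Wool sweater $74.10: clothing & footwear → 8.25% + 0% district = 8.25% → $6.11
Greeting card $5.38: everything else → 3.5% + 1.75% district = 5.25% → $0.28
Subtotal = $177.49; tax = $9.24; total due = $186.73

$186.73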